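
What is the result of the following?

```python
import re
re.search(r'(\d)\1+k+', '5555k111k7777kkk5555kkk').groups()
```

('5',)

The match spans [0:5] → '5555k'.
Captured: group 1 = '5'.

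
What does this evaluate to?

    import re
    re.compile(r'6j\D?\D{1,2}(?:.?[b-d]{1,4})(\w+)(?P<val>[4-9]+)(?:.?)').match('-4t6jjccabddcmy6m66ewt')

None

With `match`, the pattern is implicitly anchored at the beginning.
Here position 0 doesn't satisfy it, so the call returns None.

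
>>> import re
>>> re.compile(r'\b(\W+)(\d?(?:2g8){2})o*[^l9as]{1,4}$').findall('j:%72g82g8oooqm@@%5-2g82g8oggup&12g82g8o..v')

[('&', '12g82g8')]

Pattern: a word boundary (`\b`, zero-width); then one or more of a non-word character (captured); then optionally a digit, then the literal '2g8' repeated 2 times (captured); then zero or more of a literal 'o', then 1 to 4 of any character except [l9as]; then anchored at the end.
Scanning left to right: at [31:43] match '&12g82g8o..v', groups = ('&', '12g82g8').
2 groups means the one result is a tuple of 2 captured strings — 1 here.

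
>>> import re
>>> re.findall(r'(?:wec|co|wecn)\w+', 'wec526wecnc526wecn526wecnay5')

With no groups in the pattern, `findall` gives back each whole match — 1 here.

['wec526wecnc526wecn526wecnay5']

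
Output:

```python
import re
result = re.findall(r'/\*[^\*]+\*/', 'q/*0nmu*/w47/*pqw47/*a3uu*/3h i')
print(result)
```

['/*0nmu*/', '/*a3uu*/']

Scanning left to right: at [1:9] → '/*0nmu*/'; at [19:27] → '/*a3uu*/'.
With no groups in the pattern, `findall` gives back each whole match — 2 here.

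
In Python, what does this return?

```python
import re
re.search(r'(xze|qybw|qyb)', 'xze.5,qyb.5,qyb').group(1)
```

The match spans [0:3] → 'xze'.
Captured: group 1 = 'xze'.

'xze'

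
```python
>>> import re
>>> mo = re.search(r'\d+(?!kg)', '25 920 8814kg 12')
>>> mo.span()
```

The negative lookaround is zero-width — it rules out positions where the adjacent text would match, without consuming anything.
Unlike `match`, `search` isn't anchored — it looks for the pattern anywhere in the string.
The match spans [0:2] → '25'.

(0, 2)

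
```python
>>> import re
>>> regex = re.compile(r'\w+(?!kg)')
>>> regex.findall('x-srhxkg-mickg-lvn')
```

['x', 'srhxkg', 'mickg', 'lvn']

`(?!…)`/`(?<!…)` only lets a position through if the neighbouring text does NOT match; no characters are consumed.
Since nothing is captured, `findall` lists the 4 matched substrings directly.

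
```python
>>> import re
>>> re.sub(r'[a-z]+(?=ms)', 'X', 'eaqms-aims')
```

'Xms-Xms'

The `(?=…)`/`(?<=…)` assertion just peeks at neighbouring text; it doesn't advance the match position.
Each match is replaced by 'X'.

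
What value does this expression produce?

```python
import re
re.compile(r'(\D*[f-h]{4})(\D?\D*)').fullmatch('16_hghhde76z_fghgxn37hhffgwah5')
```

None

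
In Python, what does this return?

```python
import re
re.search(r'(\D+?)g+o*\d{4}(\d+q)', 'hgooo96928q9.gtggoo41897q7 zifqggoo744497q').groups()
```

('h', '8q')

The match spans [0:11] → 'hgooo96928q'.
Captured: group 1 = 'h', group 2 = '8q'.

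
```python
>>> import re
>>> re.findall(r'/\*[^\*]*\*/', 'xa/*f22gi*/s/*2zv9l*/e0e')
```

['/*f22gi*/', '/*2zv9l*/']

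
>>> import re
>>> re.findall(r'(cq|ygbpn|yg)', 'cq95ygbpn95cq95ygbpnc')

['cq', 'ygbpn', 'cq', 'ygbpn']

Alternation isn't longest-match — the leftmost alternative that fits at this position is chosen.
Matches: at [0:2] match 'cq', group 1 = 'cq'; at [4:9] match 'ygbpn', group 1 = 'ygbpn'; at [11:13] match 'cq', group 1 = 'cq'; at [15:20] match 'ygbpn', group 1 = 'ygbpn'.
Because there's exactly one group, `findall` drops the full match and keeps group 1 from each hit.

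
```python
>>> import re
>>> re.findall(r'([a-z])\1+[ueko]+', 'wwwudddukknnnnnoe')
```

['w', 'd', 'n']

The backreference `\1` re-matches whatever the first group consumed, character for character.
`findall` collects group 1 from each match (3 total).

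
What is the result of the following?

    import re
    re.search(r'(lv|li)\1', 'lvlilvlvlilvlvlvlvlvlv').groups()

A backreference is literal: `\1` must see the identical characters the first group matched.
`search` walks the string left to right and returns the first match it finds.
The match spans [4:8] → 'lvlv'.
Captured: group 1 = 'lv'.

('lv',)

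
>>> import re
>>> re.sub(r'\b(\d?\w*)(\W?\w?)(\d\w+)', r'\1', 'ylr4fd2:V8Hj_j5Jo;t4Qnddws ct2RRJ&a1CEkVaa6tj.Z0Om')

'ylr4fd2 ct2RRJ'

`\1` in the replacement pulls in group 1's text for each match.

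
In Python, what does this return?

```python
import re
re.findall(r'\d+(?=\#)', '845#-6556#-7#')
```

['845', '6556', '7']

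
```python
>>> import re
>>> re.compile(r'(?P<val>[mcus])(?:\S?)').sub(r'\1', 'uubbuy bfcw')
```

The replacement refers to a captured group, so each match is rewritten using its own captured text.

'ubbu bfc'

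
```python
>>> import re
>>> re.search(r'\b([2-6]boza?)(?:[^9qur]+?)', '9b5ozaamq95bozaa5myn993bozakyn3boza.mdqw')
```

The pattern matches a word boundary (`\b`, zero-width); then a character in [2-6], then the literal 'boz', then optionally a literal 'a' (captured); then one or more of any character except [9qur] (lazy) (non-capturing group).
Unlike `match`, `search` isn't anchored — it looks for the pattern anywhere in the string.
Here no position works, so the call returns None.

None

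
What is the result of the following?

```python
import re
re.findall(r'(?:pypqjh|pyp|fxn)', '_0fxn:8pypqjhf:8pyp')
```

['fxn', 'pypqjh', 'pyp']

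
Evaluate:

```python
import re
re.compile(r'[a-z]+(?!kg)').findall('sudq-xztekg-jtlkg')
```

A negative assertion filters positions out without eating any characters.
No capturing groups, so `findall` returns the 3 full match strings.

['sudq', 'xztekg', 'jtlkg']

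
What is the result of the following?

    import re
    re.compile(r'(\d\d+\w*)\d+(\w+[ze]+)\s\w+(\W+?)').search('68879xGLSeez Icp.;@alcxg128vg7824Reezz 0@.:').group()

'68879xGLSeez Icp.'

With the lazy modifier that quantifier settles for the fewest repetitions that let the rest of the pattern succeed (the atoms after it are unaffected and can still be greedy).
The match spans [0:17] → '68879xGLSeez Icp.'.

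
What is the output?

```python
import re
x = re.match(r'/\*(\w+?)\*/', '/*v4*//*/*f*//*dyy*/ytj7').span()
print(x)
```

`re.match` only tries the pattern at the start of the string.
The match spans [0:6] → '/*v4*/'.
Captured: group 1 = 'v4'.

(0, 6)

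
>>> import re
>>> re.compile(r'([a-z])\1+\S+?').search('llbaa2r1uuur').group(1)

'l'

A backreference is literal: `\1` must see the identical characters the first group matched.
`re.search` tries every starting position until one works.
The match spans [0:3] → 'llb'.
Captured: group 1 = 'l'.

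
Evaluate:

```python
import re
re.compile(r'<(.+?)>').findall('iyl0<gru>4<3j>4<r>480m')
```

['gru', '3j', 'r']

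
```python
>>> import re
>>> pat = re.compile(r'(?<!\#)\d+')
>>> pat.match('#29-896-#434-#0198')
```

None

A negative assertion filters positions out without eating any characters.
With `match`, the pattern is implicitly anchored at the beginning.
Here the string doesn't start with a match, so the call returns None.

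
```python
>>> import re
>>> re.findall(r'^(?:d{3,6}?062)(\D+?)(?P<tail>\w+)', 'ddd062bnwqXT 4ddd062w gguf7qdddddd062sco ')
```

The pattern matches anchored at the start of the string; then 3 to 6 of a literal 'd' (lazy), then the literal '062' (non-capturing group); then one or more of a non-digit (lazy) (captured); then one or more of a word character (captured as 'tail').
Walking the string: at [0:12] match 'ddd062bnwqXT', groups = ('b', 'nwqXT').
With 2 capturing groups, `findall` returns a 2-tuple per match.

[('b', 'nwqXT')]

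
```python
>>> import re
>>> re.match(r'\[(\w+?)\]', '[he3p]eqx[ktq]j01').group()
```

`re.match` won't scan ahead — the pattern has to work from the very first character.
The match spans [0:6] → '[he3p]'.
Captured: group 1 = 'he3p'.

'[he3p]'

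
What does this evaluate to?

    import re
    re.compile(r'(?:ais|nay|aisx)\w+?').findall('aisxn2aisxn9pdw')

Alternation isn't longest-match — the leftmost alternative that fits at this position is chosen.
Matches: at [0:4] → 'aisx'; at [6:10] → 'aisx'.
Since nothing is captured, `findall` lists the 2 matched substrings directly.

['aisx', 'aisx']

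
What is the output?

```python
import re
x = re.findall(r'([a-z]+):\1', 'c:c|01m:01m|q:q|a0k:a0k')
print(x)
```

['c', 'q']

A backreference is literal: `\1` must see the identical characters the first group matched.
Walking the string: at [0:3] match 'c:c', group 1 = 'c'; at [12:15] match 'q:q', group 1 = 'q'.
Because there's exactly one group, `findall` drops the full match and keeps group 1 from each hit.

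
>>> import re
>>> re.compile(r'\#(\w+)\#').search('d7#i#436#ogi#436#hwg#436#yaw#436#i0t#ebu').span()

The match spans [2:5] → '#i#'.

(2, 5)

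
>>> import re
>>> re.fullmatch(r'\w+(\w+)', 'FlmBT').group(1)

'T'

Pattern: one or more of a word character; then one or more of a word character (captured).
For `fullmatch`, every character of the input must be accounted for by the pattern.
The match spans [0:5] → 'FlmBT'.
Captured: group 1 = 'T'.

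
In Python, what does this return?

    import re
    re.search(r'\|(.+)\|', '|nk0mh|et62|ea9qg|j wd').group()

'|nk0mh|et62|ea9qg|'

The match spans [0:18] → '|nk0mh|et62|ea9qg|'.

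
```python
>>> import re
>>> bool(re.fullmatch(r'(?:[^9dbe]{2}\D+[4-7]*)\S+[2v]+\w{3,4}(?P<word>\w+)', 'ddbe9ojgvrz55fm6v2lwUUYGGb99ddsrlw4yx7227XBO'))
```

False

The pattern matches exactly 2 of any character except [9dbe], then one or more of a non-digit, then zero or more of a character in [4-7] (non-capturing group); then one or more of a non-whitespace character; then one or more of one of [2v], then 3 to 4 of a word character; then one or more of a word character (captured as 'word').
`re.fullmatch` requires the pattern to consume the entire string.
Here there's no way to consume every character, so the call returns None, and `bool(None)` is False.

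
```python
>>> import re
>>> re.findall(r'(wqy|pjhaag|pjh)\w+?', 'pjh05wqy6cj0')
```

`findall` collects group 1 from each match (2 total).

['pjh', 'wqy']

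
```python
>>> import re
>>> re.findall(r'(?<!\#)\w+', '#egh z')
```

The negative lookahead/lookbehind blocks any match where the forbidden context is present.
Walking the string: at [2:4] → 'gh'; at [5:6] → 'z'.
`findall` yields the raw match text (2 of them) because the pattern has no groups.

['gh', 'z']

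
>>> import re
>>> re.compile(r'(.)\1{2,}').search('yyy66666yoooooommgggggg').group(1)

The match spans [0:3] → 'yyy'.
Captured: group 1 = 'y'.

'y'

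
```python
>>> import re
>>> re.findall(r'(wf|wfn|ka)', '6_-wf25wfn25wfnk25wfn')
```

['wf', 'wf', 'wf', 'wf']

Alternation tries branches left to right and keeps the first one that lets the overall match succeed at that position.
Matches: at [3:5] match 'wf', group 1 = 'wf'; at [7:9] match 'wf', group 1 = 'wf'; at [12:14] match 'wf', group 1 = 'wf'; at [18:20] match 'wf', group 1 = 'wf'.
Because there's exactly one group, `findall` drops the full match and keeps group 1 from each hit.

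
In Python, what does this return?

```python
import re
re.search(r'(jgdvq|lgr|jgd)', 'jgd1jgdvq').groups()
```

('jgd',)

`re.search` scans for the first position where the pattern succeeds.
The match spans [0:3] → 'jgd'.
Captured: group 1 = 'jgd'.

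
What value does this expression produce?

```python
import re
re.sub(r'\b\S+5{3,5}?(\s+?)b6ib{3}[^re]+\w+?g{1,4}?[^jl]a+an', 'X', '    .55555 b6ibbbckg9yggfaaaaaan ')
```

'    .X '

Pattern: a word boundary (`\b`, zero-width); then one or more of a non-whitespace character, then 3 to 5 of a literal '5' (lazy); then one or more of whitespace (lazy) (captured); then the literal 'b6i', then exactly 3 of a literal 'b'; then one or more of any character except [re]; then one or more of a word character (lazy), then 1 to 4 of the literal 'g' (lazy), then any character except [jl]; then one or more of a literal 'a', then the literal 'an'.
`sub` substitutes 'X' at each match site.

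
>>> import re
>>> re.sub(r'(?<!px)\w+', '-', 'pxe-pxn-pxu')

`(?!…)`/`(?<!…)` only lets a position through if the neighbouring text does NOT match; no characters are consumed.
`sub` substitutes '-' at each match site.

'-----'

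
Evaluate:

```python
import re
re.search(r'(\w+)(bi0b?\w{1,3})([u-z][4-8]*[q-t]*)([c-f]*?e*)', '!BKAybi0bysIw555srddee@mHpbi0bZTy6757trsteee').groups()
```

('BKAy', 'bi0bysI', 'w555sr', '')

The pattern matches one or more of a word character (captured); then the literal 'bi0', then optionally the literal 'b', then 1 to 3 of a word character (captured); then a character in [u-z], then zero or more of a character in [4-8], then zero or more of a character in [q-t] (captured); then zero or more of a character in [c-f] (lazy), then zero or more of the literal 'e' (captured).
`re.search` tries every starting position until one works.
The match spans [1:18] → 'BKAybi0bysIw555sr'.
Captured: group 1 = 'BKAy', group 2 = 'bi0bysI', group 3 = 'w555sr', group 4 = ''.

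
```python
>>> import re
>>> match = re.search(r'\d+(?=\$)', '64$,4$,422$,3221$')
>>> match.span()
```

(0, 2)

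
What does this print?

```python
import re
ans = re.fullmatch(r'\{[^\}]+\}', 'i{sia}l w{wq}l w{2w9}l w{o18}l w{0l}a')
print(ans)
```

None

`re.fullmatch` is like wrapping the pattern in `^…$` (in single-line mode).
Here there's no way to consume every character, so the call returns None.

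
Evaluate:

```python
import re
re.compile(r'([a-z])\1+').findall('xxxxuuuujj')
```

['x', 'u', 'j']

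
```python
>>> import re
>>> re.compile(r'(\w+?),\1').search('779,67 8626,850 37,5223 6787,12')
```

None

`\1` is not a pattern — it's the concrete string captured by group 1, re-applied verbatim.
`search` walks the string left to right and returns the first match it finds.
Here nothing in the string fits, so the call returns None.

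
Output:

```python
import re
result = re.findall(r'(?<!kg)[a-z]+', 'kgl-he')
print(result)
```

`(?!…)`/`(?<!…)` only lets a position through if the neighbouring text does NOT match; no characters are consumed.
Matches: at [0:3] → 'kgl'; at [4:6] → 'he'.
Since nothing is captured, `findall` lists the 2 matched substrings directly.

['kgl', 'he']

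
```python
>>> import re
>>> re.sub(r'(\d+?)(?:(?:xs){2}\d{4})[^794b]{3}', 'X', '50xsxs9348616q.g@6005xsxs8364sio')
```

Each match is replaced by 'X'.

'Xq.g@X'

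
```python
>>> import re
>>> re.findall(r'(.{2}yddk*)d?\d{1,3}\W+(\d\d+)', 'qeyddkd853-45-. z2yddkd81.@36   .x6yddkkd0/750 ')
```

[('qeyddk', '45'), ('z2yddk', '36'), ('x6yddkk', '750')]

Pattern: exactly 2 of any character, then the literal 'ydd', then zero or more of the literal 'k' (captured); then optionally the literal 'd', then 1 to 3 of a digit, then one or more of a non-word character; then a digit, then one or more of a digit (captured).
`findall` packs the 2 group values into a tuple for every match.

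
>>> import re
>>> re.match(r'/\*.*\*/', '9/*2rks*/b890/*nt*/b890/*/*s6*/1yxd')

None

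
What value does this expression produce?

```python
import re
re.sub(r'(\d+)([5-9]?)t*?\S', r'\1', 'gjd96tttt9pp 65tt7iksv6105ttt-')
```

'gjd96ttt9p 65t7ksv6105tt-'

The pattern matches one or more of a digit (captured); then optionally a character in [5-9] (captured); then zero or more of a literal 't' (lazy), then a non-whitespace character.
Each match is replaced using the text its own group 1 captured.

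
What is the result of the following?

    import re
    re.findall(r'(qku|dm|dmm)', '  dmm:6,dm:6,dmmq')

['dm', 'dm', 'dm']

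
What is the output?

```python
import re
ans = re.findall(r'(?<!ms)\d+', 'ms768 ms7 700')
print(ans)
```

['68', '700']

The negative lookahead/lookbehind blocks any match where the forbidden context is present.
Scanning left to right: at [3:5] → '68'; at [10:13] → '700'.
No capturing groups, so `findall` returns the 2 full match strings.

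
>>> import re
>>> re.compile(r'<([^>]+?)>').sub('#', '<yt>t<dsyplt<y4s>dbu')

'#t#dbu'

Matches: at [0:4] → '<yt>'; at [5:17] → '<dsyplt<y4s>'.
Every occurrence is swapped for '#'.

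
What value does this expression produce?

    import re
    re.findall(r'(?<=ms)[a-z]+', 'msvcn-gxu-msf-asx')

['vcn', 'f']

The `(?=…)`/`(?<=…)` assertion just peeks at neighbouring text; it doesn't advance the match position.
Matches: at [2:5] → 'vcn'; at [12:13] → 'f'.
No capturing groups, so `findall` returns the 2 full match strings.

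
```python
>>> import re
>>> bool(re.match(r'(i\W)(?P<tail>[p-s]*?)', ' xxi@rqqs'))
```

False

`re.match` only tries the pattern at the start of the string.
Here the string doesn't start with a match, so the call returns None, and `bool(None)` is False.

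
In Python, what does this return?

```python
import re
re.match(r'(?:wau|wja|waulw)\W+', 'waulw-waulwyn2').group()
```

'waulw-'

`re.match` only tries the pattern at the start of the string.
The match spans [0:6] → 'waulw-'.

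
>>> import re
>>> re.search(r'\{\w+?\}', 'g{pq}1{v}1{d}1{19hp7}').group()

`re.search` scans for the first position where the pattern succeeds.
The match spans [1:5] → '{pq}'.

'{pq}'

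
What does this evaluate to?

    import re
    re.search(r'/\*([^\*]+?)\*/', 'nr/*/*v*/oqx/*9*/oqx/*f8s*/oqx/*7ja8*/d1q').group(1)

'v'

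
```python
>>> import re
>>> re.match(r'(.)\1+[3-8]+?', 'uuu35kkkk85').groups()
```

('u',)

The match spans [0:4] → 'uuu3'.
Captured: group 1 = 'u'.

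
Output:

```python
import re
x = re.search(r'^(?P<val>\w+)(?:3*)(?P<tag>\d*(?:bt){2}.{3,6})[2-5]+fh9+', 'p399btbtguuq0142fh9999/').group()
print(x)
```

This matches anchored at the start of the string; then one or more of a word character (captured as 'val'); then zero or more of a literal '3' (non-capturing group); then zero or more of a digit, then the literal 'bt' repeated 2 times, then 3 to 6 of any character (captured as 'tag'); then one or more of a character in [2-5], then the literal 'fh', then one or more of a literal '9'.
The match spans [0:22] → 'p399btbtguuq0142fh9999'.

p399btbtguuq0142fh9999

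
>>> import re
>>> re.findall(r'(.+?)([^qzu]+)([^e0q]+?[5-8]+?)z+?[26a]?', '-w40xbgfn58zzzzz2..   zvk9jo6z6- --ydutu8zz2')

Pattern: one or more of any character (lazy) (captured); then one or more of any character except [qzu] (captured); then one or more of any character except [e0q] (lazy), then one or more of a character in [5-8] (lazy) (captured); then one or more of a literal 'z' (lazy), then optionally one of [26a].
With the lazy modifier that quantifier settles for the fewest repetitions that let the rest of the pattern succeed (the atoms after it are unaffected and can still be greedy).
Scanning left to right: at [0:31] match '-w40xbgfn58zzzzz2..   zvk9jo6z6', groups = ('-', 'w40xbgfn58', 'zzzzz2..   zvk9jo6'); at [31:42] match '- --ydutu8z', groups = ('-', ' --yd', 'utu8').
`findall` packs the 3 group values into a tuple for every match.

[('-', 'w40xbgfn58', 'zzzzz2..   zvk9jo6'), ('-', ' --yd', 'utu8')]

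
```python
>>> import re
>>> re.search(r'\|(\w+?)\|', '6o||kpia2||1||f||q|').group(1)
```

`re.search` scans for the first position where the pattern succeeds.
The match spans [3:10] → '|kpia2|'.
Captured: group 1 = 'kpia2'.

'kpia2'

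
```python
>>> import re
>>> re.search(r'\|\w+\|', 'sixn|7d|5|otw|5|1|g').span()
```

(4, 8)

The match spans [4:8] → '|7d|'.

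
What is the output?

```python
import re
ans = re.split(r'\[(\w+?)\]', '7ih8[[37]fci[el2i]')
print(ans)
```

['7ih8[', '37', 'fci', 'el2i', '']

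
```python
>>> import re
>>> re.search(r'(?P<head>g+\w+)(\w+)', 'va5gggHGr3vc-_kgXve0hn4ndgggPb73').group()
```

The pattern matches one or more of a literal 'g', then one or more of a word character (captured as 'head'); then one or more of a word character (captured).
The match spans [3:12] → 'gggHGr3vc'.

'gggHGr3vc'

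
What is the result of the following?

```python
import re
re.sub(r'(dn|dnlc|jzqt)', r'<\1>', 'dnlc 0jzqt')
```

The regex engine tests alternatives in the order written; an earlier branch that matches wins even if a later one would match more.
Matches: at [0:2] → 'dn'; at [6:10] → 'jzqt'.
Each match is replaced using the text its own group 1 captured.

'<dn>lc 0<jzqt>'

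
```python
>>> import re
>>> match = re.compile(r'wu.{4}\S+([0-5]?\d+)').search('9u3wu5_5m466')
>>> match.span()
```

(3, 12)

Pattern: the literal 'wu', then exactly 4 of any character, then one or more of a non-whitespace character; then optionally a character in [0-5], then one or more of a digit (captured).
`re.search` scans for the first position where the pattern succeeds.
The match spans [3:12] → 'wu5_5m466'.
Captured: group 1 = '6'.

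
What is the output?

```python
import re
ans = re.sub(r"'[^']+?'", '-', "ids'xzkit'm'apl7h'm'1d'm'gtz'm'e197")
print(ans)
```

ids-m-m-m-m'e197

Matches: at [3:10] → "'xzkit'"; at [11:18] → "'apl7h'"; at [19:23] → "'1d'"; at [24:29] → "'gtz'".
Every occurrence is swapped for '-'.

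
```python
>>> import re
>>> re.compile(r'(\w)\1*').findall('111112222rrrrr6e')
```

['1', '2', 'r', '6', 'e']

A backreference is literal: `\1` must see the identical characters the first group matched.
Matches: at [0:5] match '11111', group 1 = '1'; at [5:9] match '2222', group 1 = '2'; at [9:14] match 'rrrrr', group 1 = 'r'; at [14:15] match '6', group 1 = '6'; at [15:16] match 'e', group 1 = 'e'.
With a single group, `findall` returns only what that group captured — 5 items.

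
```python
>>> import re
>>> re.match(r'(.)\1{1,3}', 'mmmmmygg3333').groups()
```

('m',)

The match spans [0:4] → 'mmmm'.
Captured: group 1 = 'm'.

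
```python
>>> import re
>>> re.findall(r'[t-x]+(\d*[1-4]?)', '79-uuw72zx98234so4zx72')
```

`findall` collects group 1 from each match (3 total).

['72', '98234', '72']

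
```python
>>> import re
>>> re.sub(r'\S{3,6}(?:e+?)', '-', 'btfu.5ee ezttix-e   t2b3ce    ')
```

The `?` after the quantifier makes it lazy — it takes as little as possible before letting the rest of the pattern try.
Every occurrence is swapped for '-'.

'-e e-   -    '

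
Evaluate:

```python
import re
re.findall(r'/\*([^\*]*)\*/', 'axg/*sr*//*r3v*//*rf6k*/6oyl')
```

One capturing group, so `findall` returns just the captured substring from each match — 3 in all.

['sr', 'r3v', 'rf6k']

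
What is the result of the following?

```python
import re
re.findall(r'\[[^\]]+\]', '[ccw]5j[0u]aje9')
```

No capturing groups, so `findall` returns the 2 full match strings.

['[ccw]', '[0u]']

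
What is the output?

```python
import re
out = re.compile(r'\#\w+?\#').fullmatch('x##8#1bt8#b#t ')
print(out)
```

None

`fullmatch` succeeds only if the pattern covers the string from start to end.
Here there's no way to consume every character, so the call returns None.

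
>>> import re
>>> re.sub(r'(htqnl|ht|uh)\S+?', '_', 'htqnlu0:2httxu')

'_0:2_xu'

Branches in `(...|...)` are attempted left-to-right; the first branch that allows the whole pattern to succeed is taken.
Matches: at [0:6] → 'htqnlu'; at [9:12] → 'htt'.
`sub` substitutes '_' at each match site.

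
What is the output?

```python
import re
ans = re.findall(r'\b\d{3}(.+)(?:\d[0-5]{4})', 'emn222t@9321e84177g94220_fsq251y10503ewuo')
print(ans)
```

The pattern matches a word boundary (`\b`, zero-width); then exactly 3 of a digit; then one or more of any character (captured); then a digit, then exactly 4 of a character in [0-5] (non-capturing group).
Scanning left to right: at [8:37] match '9321e84177g94220_fsq251y10503', group 1 = '1e84177g94220_fsq251y'.
`findall` collects group 1 from the one match (1 total).

['1e84177g94220_fsq251y']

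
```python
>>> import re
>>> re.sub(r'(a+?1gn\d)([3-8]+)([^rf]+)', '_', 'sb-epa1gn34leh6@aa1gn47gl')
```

'sb-ep_'

The pattern matches one or more of a literal 'a' (lazy), then the literal '1gn', then a digit (captured); then one or more of a character in [3-8] (captured); then one or more of any character except [rf] (captured).
Every occurrence is swapped for '_'.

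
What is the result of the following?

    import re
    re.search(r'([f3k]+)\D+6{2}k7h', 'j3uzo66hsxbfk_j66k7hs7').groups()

The match spans [11:20] → 'fk_j66k7h'.
Captured: group 1 = 'fk'.

('fk',)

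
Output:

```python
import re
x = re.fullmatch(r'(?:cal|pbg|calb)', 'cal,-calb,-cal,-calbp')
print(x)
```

`re.fullmatch` requires the pattern to consume the entire string.
Here the pattern can't cover the whole string, so the call returns None.

None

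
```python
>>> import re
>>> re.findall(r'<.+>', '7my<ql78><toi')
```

['<ql78>']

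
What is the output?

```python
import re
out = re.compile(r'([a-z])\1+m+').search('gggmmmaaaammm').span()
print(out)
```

(0, 6)

A backreference is literal: `\1` must see the identical characters the first group matched.
The match spans [0:6] → 'gggmmm'.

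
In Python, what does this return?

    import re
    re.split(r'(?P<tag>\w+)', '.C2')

Pattern: one or more of a word character (captured as 'tag').
Matches to split on: at [1:3] → 'C2'.
Because the pattern has a capturing group, `split` also inserts each captured text between the pieces.

['.', 'C2', '']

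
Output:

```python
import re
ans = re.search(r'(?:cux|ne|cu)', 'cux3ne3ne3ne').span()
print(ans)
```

(0, 3)

Alternation tries branches left to right and keeps the first one that lets the overall match succeed at that position.
The match spans [0:3] → 'cux'.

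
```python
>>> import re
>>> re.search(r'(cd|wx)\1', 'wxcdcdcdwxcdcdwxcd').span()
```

After group 1 captures some text, `\1` only succeeds where that same text appears again.
`re.search` scans for the first position where the pattern succeeds.
The match spans [2:6] → 'cdcd'.
Captured: group 1 = 'cd'.

(2, 6)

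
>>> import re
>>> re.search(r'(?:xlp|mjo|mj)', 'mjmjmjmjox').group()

'mj'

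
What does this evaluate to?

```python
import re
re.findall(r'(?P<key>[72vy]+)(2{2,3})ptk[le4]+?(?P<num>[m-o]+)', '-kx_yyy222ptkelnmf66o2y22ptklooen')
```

[('yyy2', '22', 'nm'), ('2y', '22', 'oo')]

The pattern matches one or more of one of [72vy] (captured as 'key'); then 2 to 3 of a literal '2' (captured); then the literal 'ptk', then one or more of one of [le4] (lazy); then one or more of a character in [m-o] (captured as 'num').
`findall` packs the 3 group values into a tuple for every match.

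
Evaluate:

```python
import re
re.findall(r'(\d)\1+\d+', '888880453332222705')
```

['8']

After group 1 captures some text, `\1` only succeeds where that same text appears again.
`findall` collects group 1 from the one match (1 total).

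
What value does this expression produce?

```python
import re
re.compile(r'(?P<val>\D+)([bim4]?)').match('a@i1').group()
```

This matches one or more of a non-digit (captured as 'val'); then optionally one of [bim4] (captured).
`re.match` only tries the pattern at the start of the string.
The match spans [0:3] → 'a@i'.
Captured: group 1 = 'a@i', group 2 = ''.

'a@i'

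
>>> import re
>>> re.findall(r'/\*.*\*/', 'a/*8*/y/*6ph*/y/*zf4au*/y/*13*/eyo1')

Scanning left to right: at [1:31] → '/*8*/y/*6ph*/y/*zf4au*/y/*13*/'.
No capturing groups, so `findall` returns the 1 full match string.

['/*8*/y/*6ph*/y/*zf4au*/y/*13*/']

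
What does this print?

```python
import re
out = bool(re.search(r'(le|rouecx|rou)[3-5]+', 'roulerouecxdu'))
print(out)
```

Here nothing in the string fits, so the call returns None, and `bool(None)` is False.

False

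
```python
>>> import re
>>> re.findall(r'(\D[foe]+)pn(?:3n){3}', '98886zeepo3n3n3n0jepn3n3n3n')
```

['je']

This matches a non-digit, then one or more of one of [foe] (captured); then the literal 'pn', then the literal '3n' repeated 3 times.
Scanning left to right: at [17:27] match 'jepn3n3n3n', group 1 = 'je'.
Because there's exactly one group, `findall` drops the full match and keeps group 1 from the one hit.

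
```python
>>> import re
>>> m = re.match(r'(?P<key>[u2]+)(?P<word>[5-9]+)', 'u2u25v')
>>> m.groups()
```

('u2u2', '5')

The match spans [0:5] → 'u2u25'.
Captured: group 1 = 'u2u2', group 2 = '5'.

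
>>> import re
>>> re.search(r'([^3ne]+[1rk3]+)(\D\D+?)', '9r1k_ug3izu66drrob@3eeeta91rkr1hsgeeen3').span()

(0, 10)

The pattern matches one or more of any character except [3ne], then one or more of one of [1rk3] (captured); then a non-digit, then one or more of a non-digit (lazy) (captured).
With the lazy modifier that quantifier settles for the fewest repetitions that let the rest of the pattern succeed (the atoms after it are unaffected and can still be greedy).
Unlike `match`, `search` isn't anchored — it looks for the pattern anywhere in the string.
The match spans [0:10] → '9r1k_ug3iz'.
Captured: group 1 = '9r1k_ug3', group 2 = 'iz'.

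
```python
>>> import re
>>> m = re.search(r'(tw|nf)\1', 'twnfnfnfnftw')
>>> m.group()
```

'nfnf'

After group 1 captures some text, `\1` only succeeds where that same text appears again.
`re.search` tries every starting position until one works.
The match spans [2:6] → 'nfnf'.
Captured: group 1 = 'nf'.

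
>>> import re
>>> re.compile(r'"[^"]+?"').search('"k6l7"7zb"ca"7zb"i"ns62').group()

'"k6l7"'

Unlike `match`, `search` isn't anchored — it looks for the pattern anywhere in the string.
The match spans [0:6] → '"k6l7"'.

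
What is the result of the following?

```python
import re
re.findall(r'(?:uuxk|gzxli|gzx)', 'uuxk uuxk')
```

Walking the string: at [0:4] → 'uuxk'; at [5:9] → 'uuxk'.
`findall` yields the raw match text (2 of them) because the pattern has no groups.

['uuxk', 'uuxk']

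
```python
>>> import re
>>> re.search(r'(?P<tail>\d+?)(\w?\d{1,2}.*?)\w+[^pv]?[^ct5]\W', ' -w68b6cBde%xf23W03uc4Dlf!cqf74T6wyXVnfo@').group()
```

Pattern: one or more of a digit (lazy) (captured as 'tail'); then optionally a word character, then 1 to 2 of a digit, then zero or more of any character (lazy) (captured); then one or more of a word character, then optionally any character except [pv]; then any character except [ct5], then a non-word character.
A `+?`/`*?`/`{m,n}?` starts at its minimum and grows only as far as needed for what follows to match.
`search` walks the string left to right and returns the first match it finds.
The match spans [3:12] → '68b6cBde%'.
Captured: group 1 = '6', group 2 = '8'.

'68b6cBde%'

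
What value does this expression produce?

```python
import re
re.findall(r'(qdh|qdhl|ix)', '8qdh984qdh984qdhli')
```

['qdh', 'qdh', 'qdh']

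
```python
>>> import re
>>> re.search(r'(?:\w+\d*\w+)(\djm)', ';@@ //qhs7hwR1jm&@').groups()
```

The pattern matches one or more of a word character, then zero or more of a digit, then one or more of a word character (non-capturing group); then a digit, then the literal 'jm' (captured).
`re.search` scans for the first position where the pattern succeeds.
The match spans [6:16] → 'qhs7hwR1jm'.
Captured: group 1 = '1jm'.

('1jm',)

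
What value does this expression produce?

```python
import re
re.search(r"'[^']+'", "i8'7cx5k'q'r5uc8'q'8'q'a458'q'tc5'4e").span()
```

(2, 9)

The match spans [2:9] → "'7cx5k'".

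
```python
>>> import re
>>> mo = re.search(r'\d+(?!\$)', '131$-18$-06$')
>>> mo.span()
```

The negative lookahead/lookbehind blocks any match where the forbidden context is present.
The match spans [0:2] → '13'.

(0, 2)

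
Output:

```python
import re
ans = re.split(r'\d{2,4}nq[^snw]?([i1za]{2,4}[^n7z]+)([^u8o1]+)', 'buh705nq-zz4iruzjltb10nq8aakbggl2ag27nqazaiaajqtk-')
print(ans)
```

['buh', 'zz4iru', 'zjltb', '', 'aakbggl2ag2', '7nqazaiaajqtk-', '']

The group in the pattern means `split` returns the separators' captures alongside the pieces.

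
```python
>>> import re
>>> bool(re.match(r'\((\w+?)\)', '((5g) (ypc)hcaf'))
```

`re.match` won't scan ahead — the pattern has to work from the very first character.
Here the pattern fails at index 0, so the call returns None, and `bool(None)` is False.

False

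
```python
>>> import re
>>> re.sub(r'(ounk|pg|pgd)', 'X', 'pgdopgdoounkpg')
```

`|` is ordered: at each position the engine commits to the first alternative that works.
Matches: at [0:2] → 'pg'; at [4:6] → 'pg'; at [8:12] → 'ounk'; at [12:14] → 'pg'.
Each match is replaced by 'X'.

'XdoXdoXX'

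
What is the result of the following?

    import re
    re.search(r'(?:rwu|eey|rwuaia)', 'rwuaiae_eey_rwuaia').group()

'rwu'

Branches in `(...|...)` are attempted left-to-right; the first branch that allows the whole pattern to succeed is taken.
The match spans [0:3] → 'rwu'.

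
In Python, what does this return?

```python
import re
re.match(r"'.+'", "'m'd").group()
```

"'m'"

`re.match` won't scan ahead — the pattern has to work from the very first character.
The match spans [0:3] → "'m'".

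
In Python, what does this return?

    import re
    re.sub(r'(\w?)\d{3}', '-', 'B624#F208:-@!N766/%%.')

'-#-:-@!-/%%.'

The pattern matches optionally a word character (captured); then exactly 3 of a digit.
Matches: at [0:4] → 'B624'; at [5:9] → 'F208'; at [13:17] → 'N766'.
Every occurrence is swapped for '-'.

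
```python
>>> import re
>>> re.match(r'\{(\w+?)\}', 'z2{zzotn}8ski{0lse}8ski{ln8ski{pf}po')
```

`re.match` won't scan ahead — the pattern has to work from the very first character.
Here the string doesn't start with a match, so the call returns None.

None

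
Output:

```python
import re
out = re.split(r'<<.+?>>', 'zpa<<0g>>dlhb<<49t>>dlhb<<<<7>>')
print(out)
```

['zpa', 'dlhb', 'dlhb', '']

Matches to split on: at [3:9] → '<<0g>>'; at [13:20] → '<<49t>>'; at [24:31] → '<<<<7>>'.
`split` removes every match and returns the 4 fragments in between.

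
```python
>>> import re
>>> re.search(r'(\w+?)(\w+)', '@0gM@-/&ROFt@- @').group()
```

'0gM'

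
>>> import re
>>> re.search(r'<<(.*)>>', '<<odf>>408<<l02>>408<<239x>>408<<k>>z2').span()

(0, 36)

The match spans [0:36] → '<<odf>>408<<l02>>408<<239x>>408<<k>>'.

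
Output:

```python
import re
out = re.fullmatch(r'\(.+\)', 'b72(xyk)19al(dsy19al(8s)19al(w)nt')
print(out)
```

`re.fullmatch` is like wrapping the pattern in `^…$` (in single-line mode).
Here the string isn't matched end-to-end, so the call returns None.

None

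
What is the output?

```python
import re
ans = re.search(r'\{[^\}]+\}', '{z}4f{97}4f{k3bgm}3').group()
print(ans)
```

{z}

The match spans [0:3] → '{z}'.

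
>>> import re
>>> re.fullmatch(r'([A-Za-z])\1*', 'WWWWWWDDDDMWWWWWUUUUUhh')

A backreference is literal: `\1` must see the identical characters the first group matched.
For `fullmatch`, every character of the input must be accounted for by the pattern.
Here the string isn't matched end-to-end, so the call returns None.

None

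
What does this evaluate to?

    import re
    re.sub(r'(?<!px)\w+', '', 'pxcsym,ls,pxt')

',,'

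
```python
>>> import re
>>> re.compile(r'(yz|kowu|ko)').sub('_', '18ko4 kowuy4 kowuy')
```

Alternation tries branches left to right and keeps the first one that lets the overall match succeed at that position.
Matches: at [2:4] → 'ko'; at [6:10] → 'kowu'; at [13:17] → 'kowu'.
`sub` substitutes '_' at each match site.

'18_4 _y4 _y'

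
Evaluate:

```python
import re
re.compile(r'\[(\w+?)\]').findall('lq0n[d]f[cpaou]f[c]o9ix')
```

Scanning left to right: at [4:7] match '[d]', group 1 = 'd'; at [8:15] match '[cpaou]', group 1 = 'cpaou'; at [16:19] match '[c]', group 1 = 'c'.
One capturing group, so `findall` returns just the captured substring from each match — 3 in all.

['d', 'cpaou', 'c']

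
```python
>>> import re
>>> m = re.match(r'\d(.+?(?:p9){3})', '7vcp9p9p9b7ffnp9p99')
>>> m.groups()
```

('vcp9p9p9',)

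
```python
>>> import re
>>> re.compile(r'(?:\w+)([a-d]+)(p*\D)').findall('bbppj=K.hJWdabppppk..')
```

The pattern matches one or more of a word character (non-capturing group); then one or more of a character in [a-d] (captured); then zero or more of a literal 'p', then a non-digit (captured).
2 groups means each result is a tuple of 2 captured strings — 2 here.

[('b', 'ppj'), ('b', 'ppppk')]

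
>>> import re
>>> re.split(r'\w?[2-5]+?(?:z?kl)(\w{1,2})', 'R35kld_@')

['', 'd_', '@']

Pattern: optionally a word character, then one or more of a character in [2-5] (lazy); then optionally the literal 'z', then the literal 'kl' (non-capturing group); then 1 to 2 of a word character (captured).
Because the pattern has a capturing group, `split` also inserts each captured text between the pieces.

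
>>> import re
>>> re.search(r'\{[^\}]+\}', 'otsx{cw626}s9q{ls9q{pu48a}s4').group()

`re.search` scans for the first position where the pattern succeeds.
The match spans [4:11] → '{cw626}'.

'{cw626}'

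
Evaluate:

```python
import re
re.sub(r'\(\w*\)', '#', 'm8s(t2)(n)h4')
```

Each match is replaced by '#'.

'm8s##h4'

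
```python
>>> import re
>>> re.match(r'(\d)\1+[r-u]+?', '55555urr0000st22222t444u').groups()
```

('5',)

After group 1 captures some text, `\1` only succeeds where that same text appears again.
`re.match` only tries the pattern at the start of the string.
The match spans [0:6] → '55555u'.
Captured: group 1 = '5'.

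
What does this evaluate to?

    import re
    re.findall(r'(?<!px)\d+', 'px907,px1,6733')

['07', '6733']

Because the assertion is negative and zero-width, positions next to the forbidden text are skipped.
Walking the string: at [3:5] → '07'; at [10:14] → '6733'.
Since nothing is captured, `findall` lists the 2 matched substrings directly.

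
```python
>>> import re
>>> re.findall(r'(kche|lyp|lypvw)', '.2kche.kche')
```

Scanning left to right: at [2:6] match 'kche', group 1 = 'kche'; at [7:11] match 'kche', group 1 = 'kche'.
Because there's exactly one group, `findall` drops the full match and keeps group 1 from each hit.

['kche', 'kche']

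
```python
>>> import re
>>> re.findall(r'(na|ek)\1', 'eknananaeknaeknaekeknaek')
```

['na', 'ek']

A backreference is literal: `\1` must see the identical characters the first group matched.
One capturing group, so `findall` returns just the captured substring from each match — 2 in all.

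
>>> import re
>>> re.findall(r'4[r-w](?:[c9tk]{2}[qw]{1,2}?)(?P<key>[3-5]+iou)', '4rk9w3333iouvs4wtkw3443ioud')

This matches the literal '4', then a character in [r-w]; then exactly 2 of one of [c9tk], then 1 to 2 of one of [qw] (lazy) (non-capturing group); then one or more of a character in [3-5], then the literal 'iou' (captured as 'key').
Matches: at [0:12] match '4rk9w3333iou', group 1 = '3333iou'; at [14:26] match '4wtkw3443iou', group 1 = '3443iou'.
One capturing group, so `findall` returns just the captured substring from each match — 2 in all.

['3333iou', '3443iou']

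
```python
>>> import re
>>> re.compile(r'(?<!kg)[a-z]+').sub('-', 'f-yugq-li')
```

'-----'

Because the assertion is negative and zero-width, positions next to the forbidden text are skipped.
Matches: at [0:1] → 'f'; at [2:6] → 'yugq'; at [7:9] → 'li'.
Each match is replaced by '-'.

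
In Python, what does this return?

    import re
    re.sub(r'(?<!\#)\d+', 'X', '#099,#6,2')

'#0X,#6,X'

A negative assertion filters positions out without eating any characters.
`sub` substitutes 'X' at each match site.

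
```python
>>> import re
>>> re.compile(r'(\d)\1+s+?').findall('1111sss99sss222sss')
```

['1', '9', '2']

`\1` has to match the exact text group 1 already captured.
Matches: at [0:5] match '1111s', group 1 = '1'; at [7:10] match '99s', group 1 = '9'; at [12:16] match '222s', group 1 = '2'.
Because there's exactly one group, `findall` drops the full match and keeps group 1 from each hit.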